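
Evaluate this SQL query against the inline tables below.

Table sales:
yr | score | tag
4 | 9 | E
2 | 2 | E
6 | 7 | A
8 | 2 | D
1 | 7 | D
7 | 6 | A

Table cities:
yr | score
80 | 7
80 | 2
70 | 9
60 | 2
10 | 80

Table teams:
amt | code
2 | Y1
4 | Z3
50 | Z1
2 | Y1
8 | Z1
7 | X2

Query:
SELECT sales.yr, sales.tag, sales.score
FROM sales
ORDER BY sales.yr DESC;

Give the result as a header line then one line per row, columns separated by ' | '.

== RESULT ==
sales.yr | sales.tag | sales.score
8 | D | 2
7 | A | 6
6 | A | 7
4 | E | 9
2 | E | 2
1 | D | 7

Derivation:
After SELECT (6 rows):
sales.yr | sales.tag | sales.score
4 | E | 9
2 | E | 2
6 | A | 7
8 | D | 2
1 | D | 7
7 | A | 6
After ORDER BY (6 rows):
sales.yr | sales.tag | sales.score
8 | D | 2
7 | A | 6
6 | A | 7
4 | E | 9
2 | E | 2
1 | D | 7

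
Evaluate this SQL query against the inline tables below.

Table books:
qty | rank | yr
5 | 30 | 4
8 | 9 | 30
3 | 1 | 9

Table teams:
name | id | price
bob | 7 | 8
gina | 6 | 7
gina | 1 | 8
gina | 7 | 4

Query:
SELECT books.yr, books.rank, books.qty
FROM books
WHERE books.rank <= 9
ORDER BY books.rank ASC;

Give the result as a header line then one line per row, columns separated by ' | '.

After WHERE (2 rows):
books.qty | books.rank | books.yr
8 | 9 | 30
3 | 1 | 9
After SELECT (2 rows):
books.yr | books.rank | books.qty
30 | 9 | 8
9 | 1 | 3
After ORDER BY (2 rows):
books.yr | books.rank | books.qty
9 | 1 | 3
30 | 9 | 8

== RESULT ==
books.yr | books.rank | books.qty
9 | 1 | 3
30 | 9 | 8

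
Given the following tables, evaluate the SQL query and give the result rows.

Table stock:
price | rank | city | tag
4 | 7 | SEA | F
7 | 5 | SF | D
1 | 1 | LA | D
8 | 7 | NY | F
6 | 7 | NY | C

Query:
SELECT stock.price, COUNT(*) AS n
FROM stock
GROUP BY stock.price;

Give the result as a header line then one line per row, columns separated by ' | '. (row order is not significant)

== RESULT ==
stock.price | n
4 | 1
7 | 1
1 | 1
8 | 1
6 | 1

Derivation:
After GROUP BY (5 rows):
stock.price | n
4 | 1
7 | 1
1 | 1
8 | 1
6 | 1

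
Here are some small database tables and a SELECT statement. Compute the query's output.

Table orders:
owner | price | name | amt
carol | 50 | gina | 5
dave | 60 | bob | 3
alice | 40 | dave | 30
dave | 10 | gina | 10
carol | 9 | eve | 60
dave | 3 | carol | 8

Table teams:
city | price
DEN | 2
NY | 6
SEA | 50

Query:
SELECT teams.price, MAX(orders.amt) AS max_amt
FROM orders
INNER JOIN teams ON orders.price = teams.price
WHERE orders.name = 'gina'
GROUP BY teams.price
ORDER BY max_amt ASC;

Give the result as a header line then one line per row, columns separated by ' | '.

After JOIN teams (1 rows):
orders.owner | orders.price | orders.name | orders.amt | teams.city | teams.price
carol | 50 | gina | 5 | SEA | 50
After WHERE (1 rows):
orders.owner | orders.price | orders.name | orders.amt | teams.city | teams.price
carol | 50 | gina | 5 | SEA | 50
After GROUP BY (1 rows):
teams.price | max_amt
50 | 5
After ORDER BY (1 rows):
teams.price | max_amt
50 | 5

== RESULT ==
teams.price | max_amt
50 | 5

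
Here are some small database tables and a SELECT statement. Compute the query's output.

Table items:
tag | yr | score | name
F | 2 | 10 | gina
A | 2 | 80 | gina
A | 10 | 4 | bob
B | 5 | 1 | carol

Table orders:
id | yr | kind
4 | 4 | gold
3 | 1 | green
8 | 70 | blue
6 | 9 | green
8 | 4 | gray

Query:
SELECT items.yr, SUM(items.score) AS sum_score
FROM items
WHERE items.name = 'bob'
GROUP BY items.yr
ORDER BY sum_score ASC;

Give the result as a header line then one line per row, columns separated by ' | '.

== RESULT ==
items.yr | sum_score
10 | 4

Derivation:
After WHERE (1 rows):
items.tag | items.yr | items.score | items.name
A | 10 | 4 | bob
After GROUP BY (1 rows):
items.yr | sum_score
10 | 4
After ORDER BY (1 rows):
items.yr | sum_score
10 | 4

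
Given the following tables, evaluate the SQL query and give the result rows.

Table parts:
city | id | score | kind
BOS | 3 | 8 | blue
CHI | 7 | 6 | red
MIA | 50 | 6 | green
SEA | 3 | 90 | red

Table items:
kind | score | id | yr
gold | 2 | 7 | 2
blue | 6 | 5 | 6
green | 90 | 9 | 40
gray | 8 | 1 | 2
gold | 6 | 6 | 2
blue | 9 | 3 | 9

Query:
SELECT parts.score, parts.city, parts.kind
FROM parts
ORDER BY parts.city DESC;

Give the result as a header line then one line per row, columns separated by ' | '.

== RESULT ==
parts.score | parts.city | parts.kind
90 | SEA | red
6 | MIA | green
6 | CHI | red
8 | BOS | blue

Derivation:
After SELECT (4 rows):
parts.score | parts.city | parts.kind
8 | BOS | blue
6 | CHI | red
6 | MIA | green
90 | SEA | red
After ORDER BY (4 rows):
parts.score | parts.city | parts.kind
90 | SEA | red
6 | MIA | green
6 | CHI | red
8 | BOS | blue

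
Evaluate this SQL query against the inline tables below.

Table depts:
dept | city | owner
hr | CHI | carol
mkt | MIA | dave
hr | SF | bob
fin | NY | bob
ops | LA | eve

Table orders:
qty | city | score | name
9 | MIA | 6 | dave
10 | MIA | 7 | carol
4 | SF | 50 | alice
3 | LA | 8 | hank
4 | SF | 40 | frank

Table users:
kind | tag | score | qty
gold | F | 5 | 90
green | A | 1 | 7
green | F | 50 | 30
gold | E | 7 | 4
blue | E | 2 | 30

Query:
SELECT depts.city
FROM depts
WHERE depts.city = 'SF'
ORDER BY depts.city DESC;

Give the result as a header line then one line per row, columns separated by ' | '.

After WHERE (1 rows):
depts.dept | depts.city | depts.owner
hr | SF | bob
After SELECT (1 rows):
depts.city
SF
After ORDER BY (1 rows):
depts.city
SF

== RESULT ==
depts.city
SF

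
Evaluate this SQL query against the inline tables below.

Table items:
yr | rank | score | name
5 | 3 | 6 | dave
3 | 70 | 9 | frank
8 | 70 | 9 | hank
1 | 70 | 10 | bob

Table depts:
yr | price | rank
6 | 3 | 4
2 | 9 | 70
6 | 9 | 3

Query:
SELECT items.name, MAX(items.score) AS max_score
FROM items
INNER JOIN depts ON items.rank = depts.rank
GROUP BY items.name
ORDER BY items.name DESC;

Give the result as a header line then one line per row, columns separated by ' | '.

== RESULT ==
items.name | max_score
hank | 9
frank | 9
dave | 6
bob | 10

Derivation:
After JOIN depts (4 rows):
items.yr | items.rank | items.score | items.name | depts.yr | depts.price | depts.rank
5 | 3 | 6 | dave | 6 | 9 | 3
3 | 70 | 9 | frank | 2 | 9 | 70
8 | 70 | 9 | hank | 2 | 9 | 70
1 | 70 | 10 | bob | 2 | 9 | 70
After GROUP BY (4 rows):
items.name | max_score
dave | 6
frank | 9
hank | 9
bob | 10
After ORDER BY (4 rows):
items.name | max_score
hank | 9
frank | 9
dave | 6
bob | 10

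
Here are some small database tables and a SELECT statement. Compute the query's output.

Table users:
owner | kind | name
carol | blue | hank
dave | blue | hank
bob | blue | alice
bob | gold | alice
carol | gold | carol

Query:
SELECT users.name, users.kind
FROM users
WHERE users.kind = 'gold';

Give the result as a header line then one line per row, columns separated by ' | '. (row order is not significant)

== RESULT ==
users.name | users.kind
alice | gold
carol | gold

Derivation:
After WHERE (2 rows):
users.owner | users.kind | users.name
bob | gold | alice
carol | gold | carol
After SELECT (2 rows):
users.name | users.kind
alice | gold
carol | gold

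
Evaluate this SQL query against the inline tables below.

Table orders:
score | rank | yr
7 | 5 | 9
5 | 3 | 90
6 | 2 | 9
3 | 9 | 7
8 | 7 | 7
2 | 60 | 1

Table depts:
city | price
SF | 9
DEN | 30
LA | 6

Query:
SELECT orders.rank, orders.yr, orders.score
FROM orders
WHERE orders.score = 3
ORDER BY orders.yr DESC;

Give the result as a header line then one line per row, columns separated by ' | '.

== RESULT ==
orders.rank | orders.yr | orders.score
9 | 7 | 3

Derivation:
After WHERE (1 rows):
orders.score | orders.rank | orders.yr
3 | 9 | 7
After SELECT (1 rows):
orders.rank | orders.yr | orders.score
9 | 7 | 3
After ORDER BY (1 rows):
orders.rank | orders.yr | orders.score
9 | 7 | 3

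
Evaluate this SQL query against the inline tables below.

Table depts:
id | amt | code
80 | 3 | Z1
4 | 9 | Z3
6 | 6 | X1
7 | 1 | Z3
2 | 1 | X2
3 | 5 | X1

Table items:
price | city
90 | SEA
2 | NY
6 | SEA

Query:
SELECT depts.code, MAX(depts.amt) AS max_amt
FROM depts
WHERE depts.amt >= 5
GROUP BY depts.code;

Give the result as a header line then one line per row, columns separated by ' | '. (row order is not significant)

== RESULT ==
depts.code | max_amt
Z3 | 9
X1 | 6

Derivation:
After WHERE (3 rows):
depts.id | depts.amt | depts.code
4 | 9 | Z3
6 | 6 | X1
3 | 5 | X1
After GROUP BY (2 rows):
depts.code | max_amt
Z3 | 9
X1 | 6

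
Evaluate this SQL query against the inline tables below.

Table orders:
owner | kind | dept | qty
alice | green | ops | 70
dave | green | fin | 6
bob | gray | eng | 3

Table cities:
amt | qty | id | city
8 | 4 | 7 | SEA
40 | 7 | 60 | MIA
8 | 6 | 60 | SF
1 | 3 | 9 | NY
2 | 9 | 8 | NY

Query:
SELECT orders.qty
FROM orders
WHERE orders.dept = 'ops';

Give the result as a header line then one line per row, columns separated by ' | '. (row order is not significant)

After WHERE (1 rows):
orders.owner | orders.kind | orders.dept | orders.qty
alice | green | ops | 70
After SELECT (1 rows):
orders.qty
70

== RESULT ==
orders.qty
70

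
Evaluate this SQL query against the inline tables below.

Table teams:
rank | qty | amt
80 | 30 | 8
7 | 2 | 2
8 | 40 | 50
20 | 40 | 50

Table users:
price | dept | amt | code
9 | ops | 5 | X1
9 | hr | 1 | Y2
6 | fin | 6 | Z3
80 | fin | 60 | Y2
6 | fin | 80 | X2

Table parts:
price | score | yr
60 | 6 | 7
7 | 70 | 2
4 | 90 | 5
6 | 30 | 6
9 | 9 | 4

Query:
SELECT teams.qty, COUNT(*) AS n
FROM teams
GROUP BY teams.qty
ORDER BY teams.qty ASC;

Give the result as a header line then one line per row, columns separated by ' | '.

After GROUP BY (3 rows):
teams.qty | n
30 | 1
2 | 1
40 | 2
After ORDER BY (3 rows):
teams.qty | n
2 | 1
30 | 1
40 | 2

== RESULT ==
teams.qty | n
2 | 1
30 | 1
40 | 2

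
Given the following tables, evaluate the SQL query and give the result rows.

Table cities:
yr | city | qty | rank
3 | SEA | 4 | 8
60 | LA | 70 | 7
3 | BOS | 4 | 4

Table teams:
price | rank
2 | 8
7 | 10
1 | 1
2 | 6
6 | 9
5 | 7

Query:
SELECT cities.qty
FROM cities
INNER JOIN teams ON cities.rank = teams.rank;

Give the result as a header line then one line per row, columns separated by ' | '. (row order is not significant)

After JOIN teams (2 rows):
cities.yr | cities.city | cities.qty | cities.rank | teams.price | teams.rank
3 | SEA | 4 | 8 | 2 | 8
60 | LA | 70 | 7 | 5 | 7
After SELECT (2 rows):
cities.qty
4
70

== RESULT ==
cities.qty
4
70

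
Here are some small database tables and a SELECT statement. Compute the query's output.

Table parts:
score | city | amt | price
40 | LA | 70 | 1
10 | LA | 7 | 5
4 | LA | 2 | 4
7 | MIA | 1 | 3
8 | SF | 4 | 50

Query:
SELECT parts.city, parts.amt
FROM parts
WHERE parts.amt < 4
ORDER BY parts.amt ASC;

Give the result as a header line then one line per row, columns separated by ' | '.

After WHERE (2 rows):
parts.score | parts.city | parts.amt | parts.price
4 | LA | 2 | 4
7 | MIA | 1 | 3
After SELECT (2 rows):
parts.city | parts.amt
LA | 2
MIA | 1
After ORDER BY (2 rows):
parts.city | parts.amt
MIA | 1
LA | 2

== RESULT ==
parts.city | parts.amt
MIA | 1
LA | 2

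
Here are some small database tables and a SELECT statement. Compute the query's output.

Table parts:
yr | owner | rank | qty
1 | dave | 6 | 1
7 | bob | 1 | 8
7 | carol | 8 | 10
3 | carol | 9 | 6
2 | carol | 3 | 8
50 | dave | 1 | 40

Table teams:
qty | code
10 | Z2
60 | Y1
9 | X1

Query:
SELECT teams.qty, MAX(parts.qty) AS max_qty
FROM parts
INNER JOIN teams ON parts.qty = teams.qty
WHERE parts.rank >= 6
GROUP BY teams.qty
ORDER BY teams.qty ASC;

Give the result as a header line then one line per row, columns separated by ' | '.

After JOIN teams (1 rows):
parts.yr | parts.owner | parts.rank | parts.qty | teams.qty | teams.code
7 | carol | 8 | 10 | 10 | Z2
After WHERE (1 rows):
parts.yr | parts.owner | parts.rank | parts.qty | teams.qty | teams.code
7 | carol | 8 | 10 | 10 | Z2
After GROUP BY (1 rows):
teams.qty | max_qty
10 | 10
After ORDER BY (1 rows):
teams.qty | max_qty
10 | 10

== RESULT ==
teams.qty | max_qty
10 | 10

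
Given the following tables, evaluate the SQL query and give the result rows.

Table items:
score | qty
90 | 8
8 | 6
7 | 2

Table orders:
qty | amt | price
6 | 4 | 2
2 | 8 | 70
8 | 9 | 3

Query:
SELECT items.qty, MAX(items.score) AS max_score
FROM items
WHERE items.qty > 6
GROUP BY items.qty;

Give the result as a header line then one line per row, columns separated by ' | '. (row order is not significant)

After WHERE (1 rows):
items.score | items.qty
90 | 8
After GROUP BY (1 rows):
items.qty | max_score
8 | 90

== RESULT ==
items.qty | max_score
8 | 90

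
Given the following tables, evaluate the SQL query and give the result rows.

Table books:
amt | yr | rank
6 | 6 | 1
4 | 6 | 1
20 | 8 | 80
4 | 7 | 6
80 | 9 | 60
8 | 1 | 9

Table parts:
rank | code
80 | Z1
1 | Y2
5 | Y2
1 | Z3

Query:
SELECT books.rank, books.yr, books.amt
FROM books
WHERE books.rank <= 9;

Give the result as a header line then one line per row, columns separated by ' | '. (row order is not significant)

== RESULT ==
books.rank | books.yr | books.amt
1 | 6 | 6
1 | 6 | 4
6 | 7 | 4
9 | 1 | 8

Derivation:
After WHERE (4 rows):
books.amt | books.yr | books.rank
6 | 6 | 1
4 | 6 | 1
4 | 7 | 6
8 | 1 | 9
After SELECT (4 rows):
books.rank | books.yr | books.amt
1 | 6 | 6
1 | 6 | 4
6 | 7 | 4
9 | 1 | 8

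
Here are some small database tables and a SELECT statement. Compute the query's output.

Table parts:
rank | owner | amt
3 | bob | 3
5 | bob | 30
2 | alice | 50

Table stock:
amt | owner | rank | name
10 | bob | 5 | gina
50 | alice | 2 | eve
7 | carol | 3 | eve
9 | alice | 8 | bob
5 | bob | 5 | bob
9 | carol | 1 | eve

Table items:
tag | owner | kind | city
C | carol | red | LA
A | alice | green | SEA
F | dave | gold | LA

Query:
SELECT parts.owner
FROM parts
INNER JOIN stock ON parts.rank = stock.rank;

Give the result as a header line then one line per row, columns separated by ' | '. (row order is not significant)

After JOIN stock (4 rows):
parts.rank | parts.owner | parts.amt | stock.amt | stock.owner | stock.rank | stock.name
3 | bob | 3 | 7 | carol | 3 | eve
5 | bob | 30 | 10 | bob | 5 | gina
5 | bob | 30 | 5 | bob | 5 | bob
2 | alice | 50 | 50 | alice | 2 | eve
After SELECT (4 rows):
parts.owner
bob
bob
bob
alice

== RESULT ==
parts.owner
bob
bob
bob
alice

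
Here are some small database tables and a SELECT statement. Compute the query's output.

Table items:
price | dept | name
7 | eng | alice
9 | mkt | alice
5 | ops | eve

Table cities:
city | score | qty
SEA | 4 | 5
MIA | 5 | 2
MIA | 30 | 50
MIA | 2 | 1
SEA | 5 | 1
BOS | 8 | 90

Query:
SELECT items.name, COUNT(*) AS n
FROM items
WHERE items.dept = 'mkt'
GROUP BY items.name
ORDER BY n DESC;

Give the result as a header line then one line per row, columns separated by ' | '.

== RESULT ==
items.name | n
alice | 1

Derivation:
After WHERE (1 rows):
items.price | items.dept | items.name
9 | mkt | alice
After GROUP BY (1 rows):
items.name | n
alice | 1
After ORDER BY (1 rows):
items.name | n
alice | 1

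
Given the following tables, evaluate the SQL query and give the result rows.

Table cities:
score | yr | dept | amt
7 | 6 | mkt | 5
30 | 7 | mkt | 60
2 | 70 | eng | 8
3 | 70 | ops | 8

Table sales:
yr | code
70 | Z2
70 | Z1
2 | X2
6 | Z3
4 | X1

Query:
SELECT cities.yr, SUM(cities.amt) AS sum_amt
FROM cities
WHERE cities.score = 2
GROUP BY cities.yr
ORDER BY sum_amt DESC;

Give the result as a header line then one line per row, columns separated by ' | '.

After WHERE (1 rows):
cities.score | cities.yr | cities.dept | cities.amt
2 | 70 | eng | 8
After GROUP BY (1 rows):
cities.yr | sum_amt
70 | 8
After ORDER BY (1 rows):
cities.yr | sum_amt
70 | 8

== RESULT ==
cities.yr | sum_amt
70 | 8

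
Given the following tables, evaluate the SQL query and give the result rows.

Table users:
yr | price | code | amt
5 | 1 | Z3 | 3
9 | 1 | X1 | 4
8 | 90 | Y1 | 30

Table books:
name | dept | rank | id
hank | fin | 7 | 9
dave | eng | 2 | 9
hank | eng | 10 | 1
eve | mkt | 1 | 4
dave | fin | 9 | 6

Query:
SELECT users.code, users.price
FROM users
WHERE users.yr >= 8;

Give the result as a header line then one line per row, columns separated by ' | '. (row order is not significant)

After WHERE (2 rows):
users.yr | users.price | users.code | users.amt
9 | 1 | X1 | 4
8 | 90 | Y1 | 30
After SELECT (2 rows):
users.code | users.price
X1 | 1
Y1 | 90

== RESULT ==
users.code | users.price
X1 | 1
Y1 | 90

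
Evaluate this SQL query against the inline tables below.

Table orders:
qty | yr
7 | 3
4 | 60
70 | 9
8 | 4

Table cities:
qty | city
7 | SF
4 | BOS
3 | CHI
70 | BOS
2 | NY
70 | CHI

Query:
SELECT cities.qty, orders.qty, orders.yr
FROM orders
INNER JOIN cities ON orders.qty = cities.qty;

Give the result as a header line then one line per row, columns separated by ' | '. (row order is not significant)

== RESULT ==
cities.qty | orders.qty | orders.yr
7 | 7 | 3
4 | 4 | 60
70 | 70 | 9
70 | 70 | 9

Derivation:
After JOIN cities (4 rows):
orders.qty | orders.yr | cities.qty | cities.city
7 | 3 | 7 | SF
4 | 60 | 4 | BOS
70 | 9 | 70 | BOS
70 | 9 | 70 | CHI
After SELECT (4 rows):
cities.qty | orders.qty | orders.yr
7 | 7 | 3
4 | 4 | 60
70 | 70 | 9
70 | 70 | 9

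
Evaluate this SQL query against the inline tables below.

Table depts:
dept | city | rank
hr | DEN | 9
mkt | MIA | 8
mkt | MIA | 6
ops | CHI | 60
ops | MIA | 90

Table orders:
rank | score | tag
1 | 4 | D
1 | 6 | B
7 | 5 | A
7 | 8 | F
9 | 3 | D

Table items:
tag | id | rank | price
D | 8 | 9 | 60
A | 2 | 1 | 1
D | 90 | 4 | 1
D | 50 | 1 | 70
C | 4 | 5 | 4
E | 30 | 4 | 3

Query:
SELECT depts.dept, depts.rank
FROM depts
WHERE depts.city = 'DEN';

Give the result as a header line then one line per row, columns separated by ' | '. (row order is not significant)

== RESULT ==
depts.dept | depts.rank
hr | 9

Derivation:
After WHERE (1 rows):
depts.dept | depts.city | depts.rank
hr | DEN | 9
After SELECT (1 rows):
depts.dept | depts.rank
hr | 9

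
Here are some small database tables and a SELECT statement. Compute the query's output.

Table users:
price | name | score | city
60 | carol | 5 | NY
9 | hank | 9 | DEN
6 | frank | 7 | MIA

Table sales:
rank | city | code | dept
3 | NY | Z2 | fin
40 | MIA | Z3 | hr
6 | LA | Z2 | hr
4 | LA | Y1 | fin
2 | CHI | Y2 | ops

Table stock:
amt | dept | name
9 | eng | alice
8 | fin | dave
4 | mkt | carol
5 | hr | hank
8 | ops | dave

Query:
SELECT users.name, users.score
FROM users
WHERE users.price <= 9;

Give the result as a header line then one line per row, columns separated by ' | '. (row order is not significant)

After WHERE (2 rows):
users.price | users.name | users.score | users.city
9 | hank | 9 | DEN
6 | frank | 7 | MIA
After SELECT (2 rows):
users.name | users.score
hank | 9
frank | 7

== RESULT ==
users.name | users.score
hank | 9
frank | 7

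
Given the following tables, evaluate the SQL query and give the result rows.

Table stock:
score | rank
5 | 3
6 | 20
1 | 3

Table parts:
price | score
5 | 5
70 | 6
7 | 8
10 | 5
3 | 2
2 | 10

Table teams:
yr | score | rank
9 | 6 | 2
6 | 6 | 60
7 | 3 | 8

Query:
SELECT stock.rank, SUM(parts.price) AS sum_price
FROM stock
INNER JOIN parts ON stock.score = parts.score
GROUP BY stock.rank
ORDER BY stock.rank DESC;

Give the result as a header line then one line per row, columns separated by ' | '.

== RESULT ==
stock.rank | sum_price
20 | 70
3 | 15

Derivation:
After JOIN parts (3 rows):
stock.score | stock.rank | parts.price | parts.score
5 | 3 | 5 | 5
5 | 3 | 10 | 5
6 | 20 | 70 | 6
After GROUP BY (2 rows):
stock.rank | sum_price
3 | 15
20 | 70
After ORDER BY (2 rows):
stock.rank | sum_price
20 | 70
3 | 15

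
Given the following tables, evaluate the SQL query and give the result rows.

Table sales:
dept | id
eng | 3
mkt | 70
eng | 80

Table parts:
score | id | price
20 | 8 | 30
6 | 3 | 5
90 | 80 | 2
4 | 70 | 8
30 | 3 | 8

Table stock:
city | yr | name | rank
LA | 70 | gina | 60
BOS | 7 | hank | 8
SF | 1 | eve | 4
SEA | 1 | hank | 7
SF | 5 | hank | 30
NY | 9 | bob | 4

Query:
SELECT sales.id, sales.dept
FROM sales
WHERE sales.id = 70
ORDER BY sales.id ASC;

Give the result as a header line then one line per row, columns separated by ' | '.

After WHERE (1 rows):
sales.dept | sales.id
mkt | 70
After SELECT (1 rows):
sales.id | sales.dept
70 | mkt
After ORDER BY (1 rows):
sales.id | sales.dept
70 | mkt

== RESULT ==
sales.id | sales.dept
70 | mkt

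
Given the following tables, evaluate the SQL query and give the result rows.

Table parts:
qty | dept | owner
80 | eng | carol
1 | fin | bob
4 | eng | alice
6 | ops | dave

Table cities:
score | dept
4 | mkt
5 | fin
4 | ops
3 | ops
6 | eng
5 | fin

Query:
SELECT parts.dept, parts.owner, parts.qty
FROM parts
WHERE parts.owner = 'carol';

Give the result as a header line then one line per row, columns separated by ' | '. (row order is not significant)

== RESULT ==
parts.dept | parts.owner | parts.qty
eng | carol | 80

Derivation:
After WHERE (1 rows):
parts.qty | parts.dept | parts.owner
80 | eng | carol
After SELECT (1 rows):
parts.dept | parts.owner | parts.qty
eng | carol | 80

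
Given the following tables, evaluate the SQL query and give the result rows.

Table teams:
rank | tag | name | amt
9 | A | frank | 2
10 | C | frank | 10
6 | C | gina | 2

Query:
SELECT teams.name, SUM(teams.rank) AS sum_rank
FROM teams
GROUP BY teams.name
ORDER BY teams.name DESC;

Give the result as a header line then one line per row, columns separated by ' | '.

== RESULT ==
teams.name | sum_rank
gina | 6
frank | 19

Derivation:
After GROUP BY (2 rows):
teams.name | sum_rank
frank | 19
gina | 6
After ORDER BY (2 rows):
teams.name | sum_rank
gina | 6
frank | 19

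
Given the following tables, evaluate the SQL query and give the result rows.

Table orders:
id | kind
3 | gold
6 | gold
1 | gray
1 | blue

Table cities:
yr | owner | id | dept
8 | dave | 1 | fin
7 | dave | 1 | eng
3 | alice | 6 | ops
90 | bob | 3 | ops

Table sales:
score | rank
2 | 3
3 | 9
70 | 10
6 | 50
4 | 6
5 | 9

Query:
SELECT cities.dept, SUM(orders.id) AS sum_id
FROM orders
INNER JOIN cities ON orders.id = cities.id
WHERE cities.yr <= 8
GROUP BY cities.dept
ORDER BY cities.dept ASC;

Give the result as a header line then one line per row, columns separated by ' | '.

After JOIN cities (6 rows):
orders.id | orders.kind | cities.yr | cities.owner | cities.id | cities.dept
3 | gold | 90 | bob | 3 | ops
6 | gold | 3 | alice | 6 | ops
1 | gray | 8 | dave | 1 | fin
1 | gray | 7 | dave | 1 | eng
1 | blue | 8 | dave | 1 | fin
1 | blue | 7 | dave | 1 | eng
After WHERE (5 rows):
orders.id | orders.kind | cities.yr | cities.owner | cities.id | cities.dept
6 | gold | 3 | alice | 6 | ops
1 | gray | 8 | dave | 1 | fin
1 | gray | 7 | dave | 1 | eng
1 | blue | 8 | dave | 1 | fin
1 | blue | 7 | dave | 1 | eng
After GROUP BY (3 rows):
cities.dept | sum_id
ops | 6
fin | 2
eng | 2
After ORDER BY (3 rows):
cities.dept | sum_id
eng | 2
fin | 2
ops | 6

== RESULT ==
cities.dept | sum_id
eng | 2
fin | 2
ops | 6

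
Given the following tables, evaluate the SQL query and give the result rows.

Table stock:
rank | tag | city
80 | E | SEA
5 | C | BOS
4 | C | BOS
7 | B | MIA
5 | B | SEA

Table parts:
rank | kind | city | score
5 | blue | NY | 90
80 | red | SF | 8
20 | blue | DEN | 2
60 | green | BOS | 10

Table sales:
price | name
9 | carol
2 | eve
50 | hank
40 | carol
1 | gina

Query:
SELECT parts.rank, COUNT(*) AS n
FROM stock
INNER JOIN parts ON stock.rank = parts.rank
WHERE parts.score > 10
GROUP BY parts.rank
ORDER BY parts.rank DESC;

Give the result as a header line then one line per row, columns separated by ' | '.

After JOIN parts (3 rows):
stock.rank | stock.tag | stock.city | parts.rank | parts.kind | parts.city | parts.score
80 | E | SEA | 80 | red | SF | 8
5 | C | BOS | 5 | blue | NY | 90
5 | B | SEA | 5 | blue | NY | 90
After WHERE (2 rows):
stock.rank | stock.tag | stock.city | parts.rank | parts.kind | parts.city | parts.score
5 | C | BOS | 5 | blue | NY | 90
5 | B | SEA | 5 | blue | NY | 90
After GROUP BY (1 rows):
parts.rank | n
5 | 2
After ORDER BY (1 rows):
parts.rank | n
5 | 2

== RESULT ==
parts.rank | n
5 | 2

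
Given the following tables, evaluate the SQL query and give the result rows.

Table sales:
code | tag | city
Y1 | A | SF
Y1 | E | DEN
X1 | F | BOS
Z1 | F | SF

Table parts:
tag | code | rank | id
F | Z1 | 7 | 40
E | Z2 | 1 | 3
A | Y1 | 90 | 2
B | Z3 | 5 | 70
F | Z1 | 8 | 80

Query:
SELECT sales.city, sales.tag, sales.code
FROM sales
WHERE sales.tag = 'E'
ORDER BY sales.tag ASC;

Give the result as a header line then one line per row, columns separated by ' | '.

== RESULT ==
sales.city | sales.tag | sales.code
DEN | E | Y1

Derivation:
After WHERE (1 rows):
sales.code | sales.tag | sales.city
Y1 | E | DEN
After SELECT (1 rows):
sales.city | sales.tag | sales.code
DEN | E | Y1
After ORDER BY (1 rows):
sales.city | sales.tag | sales.code
DEN | E | Y1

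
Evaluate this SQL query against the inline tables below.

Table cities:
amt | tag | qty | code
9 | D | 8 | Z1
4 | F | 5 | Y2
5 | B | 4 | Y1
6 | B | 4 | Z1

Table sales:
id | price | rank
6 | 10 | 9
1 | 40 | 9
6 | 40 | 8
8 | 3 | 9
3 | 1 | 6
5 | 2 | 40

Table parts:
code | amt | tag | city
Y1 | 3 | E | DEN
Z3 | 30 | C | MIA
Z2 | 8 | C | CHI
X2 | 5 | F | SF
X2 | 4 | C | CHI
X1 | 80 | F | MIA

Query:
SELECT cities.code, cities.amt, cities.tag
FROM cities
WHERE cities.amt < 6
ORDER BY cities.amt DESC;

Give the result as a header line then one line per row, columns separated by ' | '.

== RESULT ==
cities.code | cities.amt | cities.tag
Y1 | 5 | B
Y2 | 4 | F

Derivation:
After WHERE (2 rows):
cities.amt | cities.tag | cities.qty | cities.code
4 | F | 5 | Y2
5 | B | 4 | Y1
After SELECT (2 rows):
cities.code | cities.amt | cities.tag
Y2 | 4 | F
Y1 | 5 | B
After ORDER BY (2 rows):
cities.code | cities.amt | cities.tag
Y1 | 5 | B
Y2 | 4 | F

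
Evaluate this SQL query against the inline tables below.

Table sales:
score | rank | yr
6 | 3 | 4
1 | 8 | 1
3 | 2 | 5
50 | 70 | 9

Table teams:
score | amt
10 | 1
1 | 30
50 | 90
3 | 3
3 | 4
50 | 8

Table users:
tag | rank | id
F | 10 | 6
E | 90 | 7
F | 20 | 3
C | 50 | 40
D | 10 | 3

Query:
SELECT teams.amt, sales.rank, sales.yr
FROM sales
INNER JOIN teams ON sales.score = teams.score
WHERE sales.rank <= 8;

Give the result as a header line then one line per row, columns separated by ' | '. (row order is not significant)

== RESULT ==
teams.amt | sales.rank | sales.yr
30 | 8 | 1
3 | 2 | 5
4 | 2 | 5

Derivation:
After JOIN teams (5 rows):
sales.score | sales.rank | sales.yr | teams.score | teams.amt
1 | 8 | 1 | 1 | 30
3 | 2 | 5 | 3 | 3
3 | 2 | 5 | 3 | 4
50 | 70 | 9 | 50 | 90
50 | 70 | 9 | 50 | 8
After WHERE (3 rows):
sales.score | sales.rank | sales.yr | teams.score | teams.amt
1 | 8 | 1 | 1 | 30
3 | 2 | 5 | 3 | 3
3 | 2 | 5 | 3 | 4
After SELECT (3 rows):
teams.amt | sales.rank | sales.yr
30 | 8 | 1
3 | 2 | 5
4 | 2 | 5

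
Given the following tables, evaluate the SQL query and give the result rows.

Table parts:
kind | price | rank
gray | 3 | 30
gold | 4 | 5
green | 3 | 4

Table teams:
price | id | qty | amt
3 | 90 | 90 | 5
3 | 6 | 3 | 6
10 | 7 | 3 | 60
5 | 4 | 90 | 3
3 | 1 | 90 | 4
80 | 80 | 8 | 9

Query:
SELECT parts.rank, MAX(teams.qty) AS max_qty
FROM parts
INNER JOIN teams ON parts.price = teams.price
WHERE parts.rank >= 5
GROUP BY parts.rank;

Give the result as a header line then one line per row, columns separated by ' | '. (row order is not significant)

== RESULT ==
parts.rank | max_qty
30 | 90

Derivation:
After JOIN teams (6 rows):
parts.kind | parts.price | parts.rank | teams.price | teams.id | teams.qty | teams.amt
gray | 3 | 30 | 3 | 90 | 90 | 5
gray | 3 | 30 | 3 | 6 | 3 | 6
gray | 3 | 30 | 3 | 1 | 90 | 4
green | 3 | 4 | 3 | 90 | 90 | 5
green | 3 | 4 | 3 | 6 | 3 | 6
green | 3 | 4 | 3 | 1 | 90 | 4
After WHERE (3 rows):
parts.kind | parts.price | parts.rank | teams.price | teams.id | teams.qty | teams.amt
gray | 3 | 30 | 3 | 90 | 90 | 5
gray | 3 | 30 | 3 | 6 | 3 | 6
gray | 3 | 30 | 3 | 1 | 90 | 4
After GROUP BY (1 rows):
parts.rank | max_qty
30 | 90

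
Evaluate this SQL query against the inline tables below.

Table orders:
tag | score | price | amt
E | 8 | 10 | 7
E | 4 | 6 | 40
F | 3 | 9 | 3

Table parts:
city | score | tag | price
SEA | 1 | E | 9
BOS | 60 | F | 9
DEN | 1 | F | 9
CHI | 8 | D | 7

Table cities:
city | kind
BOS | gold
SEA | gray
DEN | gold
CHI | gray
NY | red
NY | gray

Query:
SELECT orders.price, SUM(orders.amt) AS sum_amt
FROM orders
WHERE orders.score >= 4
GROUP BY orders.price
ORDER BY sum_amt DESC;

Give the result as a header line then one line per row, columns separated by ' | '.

After WHERE (2 rows):
orders.tag | orders.score | orders.price | orders.amt
E | 8 | 10 | 7
E | 4 | 6 | 40
After GROUP BY (2 rows):
orders.price | sum_amt
10 | 7
6 | 40
After ORDER BY (2 rows):
orders.price | sum_amt
6 | 40
10 | 7

== RESULT ==
orders.price | sum_amt
6 | 40
10 | 7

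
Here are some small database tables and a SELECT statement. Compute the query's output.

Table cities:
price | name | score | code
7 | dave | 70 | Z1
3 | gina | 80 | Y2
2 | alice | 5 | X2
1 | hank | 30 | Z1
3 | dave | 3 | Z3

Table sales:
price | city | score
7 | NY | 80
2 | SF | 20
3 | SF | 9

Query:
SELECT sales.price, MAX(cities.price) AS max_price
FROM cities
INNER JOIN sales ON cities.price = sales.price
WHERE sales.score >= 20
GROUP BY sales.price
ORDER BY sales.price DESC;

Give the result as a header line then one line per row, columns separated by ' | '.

== RESULT ==
sales.price | max_price
7 | 7
2 | 2

Derivation:
After JOIN sales (4 rows):
cities.price | cities.name | cities.score | cities.code | sales.price | sales.city | sales.score
7 | dave | 70 | Z1 | 7 | NY | 80
3 | gina | 80 | Y2 | 3 | SF | 9
2 | alice | 5 | X2 | 2 | SF | 20
3 | dave | 3 | Z3 | 3 | SF | 9
After WHERE (2 rows):
cities.price | cities.name | cities.score | cities.code | sales.price | sales.city | sales.score
7 | dave | 70 | Z1 | 7 | NY | 80
2 | alice | 5 | X2 | 2 | SF | 20
After GROUP BY (2 rows):
sales.price | max_price
7 | 7
2 | 2
After ORDER BY (2 rows):
sales.price | max_price
7 | 7
2 | 2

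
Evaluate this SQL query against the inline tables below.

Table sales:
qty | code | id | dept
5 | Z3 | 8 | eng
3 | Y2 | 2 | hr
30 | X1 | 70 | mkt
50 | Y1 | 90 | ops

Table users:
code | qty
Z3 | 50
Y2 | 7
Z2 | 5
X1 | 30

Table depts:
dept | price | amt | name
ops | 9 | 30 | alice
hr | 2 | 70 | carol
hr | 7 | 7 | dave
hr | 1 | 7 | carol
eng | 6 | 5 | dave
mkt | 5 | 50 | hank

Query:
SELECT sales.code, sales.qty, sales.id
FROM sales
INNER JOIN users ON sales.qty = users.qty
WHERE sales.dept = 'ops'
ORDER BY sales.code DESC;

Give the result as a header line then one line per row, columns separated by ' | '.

After JOIN users (3 rows):
sales.qty | sales.code | sales.id | sales.dept | users.code | users.qty
5 | Z3 | 8 | eng | Z2 | 5
30 | X1 | 70 | mkt | X1 | 30
50 | Y1 | 90 | ops | Z3 | 50
After WHERE (1 rows):
sales.qty | sales.code | sales.id | sales.dept | users.code | users.qty
50 | Y1 | 90 | ops | Z3 | 50
After SELECT (1 rows):
sales.code | sales.qty | sales.id
Y1 | 50 | 90
After ORDER BY (1 rows):
sales.code | sales.qty | sales.id
Y1 | 50 | 90

== RESULT ==
sales.code | sales.qty | sales.id
Y1 | 50 | 90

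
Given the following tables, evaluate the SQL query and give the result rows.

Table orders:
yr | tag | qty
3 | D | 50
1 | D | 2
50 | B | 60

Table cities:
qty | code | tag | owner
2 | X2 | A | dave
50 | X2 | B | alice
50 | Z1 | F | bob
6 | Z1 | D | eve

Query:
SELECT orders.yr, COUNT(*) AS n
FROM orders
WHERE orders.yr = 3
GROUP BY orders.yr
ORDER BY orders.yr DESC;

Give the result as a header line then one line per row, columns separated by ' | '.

== RESULT ==
orders.yr | n
3 | 1

Derivation:
After WHERE (1 rows):
orders.yr | orders.tag | orders.qty
3 | D | 50
After GROUP BY (1 rows):
orders.yr | n
3 | 1
After ORDER BY (1 rows):
orders.yr | n
3 | 1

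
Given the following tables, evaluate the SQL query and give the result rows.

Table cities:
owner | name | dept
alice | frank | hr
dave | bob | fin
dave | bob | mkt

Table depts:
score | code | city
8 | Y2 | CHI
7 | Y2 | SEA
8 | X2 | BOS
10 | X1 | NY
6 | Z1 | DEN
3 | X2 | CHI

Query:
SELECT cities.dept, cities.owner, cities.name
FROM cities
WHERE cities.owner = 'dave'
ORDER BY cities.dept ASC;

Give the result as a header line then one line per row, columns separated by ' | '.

== RESULT ==
cities.dept | cities.owner | cities.name
fin | dave | bob
mkt | dave | bob

Derivation:
After WHERE (2 rows):
cities.owner | cities.name | cities.dept
dave | bob | fin
dave | bob | mkt
After SELECT (2 rows):
cities.dept | cities.owner | cities.name
fin | dave | bob
mkt | dave | bob
After ORDER BY (2 rows):
cities.dept | cities.owner | cities.name
fin | dave | bob
mkt | dave | bob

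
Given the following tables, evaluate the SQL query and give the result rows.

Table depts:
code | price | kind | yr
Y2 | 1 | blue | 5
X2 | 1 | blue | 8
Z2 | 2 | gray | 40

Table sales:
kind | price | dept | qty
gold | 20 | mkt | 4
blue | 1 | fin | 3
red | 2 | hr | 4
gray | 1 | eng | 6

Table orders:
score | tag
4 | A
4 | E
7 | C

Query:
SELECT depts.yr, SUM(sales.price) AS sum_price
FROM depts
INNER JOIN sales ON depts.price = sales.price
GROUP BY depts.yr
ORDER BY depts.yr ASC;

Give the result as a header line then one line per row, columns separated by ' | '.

== RESULT ==
depts.yr | sum_price
5 | 2
8 | 2
40 | 2

Derivation:
After JOIN sales (5 rows):
depts.code | depts.price | depts.kind | depts.yr | sales.kind | sales.price | sales.dept | sales.qty
Y2 | 1 | blue | 5 | blue | 1 | fin | 3
Y2 | 1 | blue | 5 | gray | 1 | eng | 6
X2 | 1 | blue | 8 | blue | 1 | fin | 3
X2 | 1 | blue | 8 | gray | 1 | eng | 6
Z2 | 2 | gray | 40 | red | 2 | hr | 4
After GROUP BY (3 rows):
depts.yr | sum_price
5 | 2
8 | 2
40 | 2
After ORDER BY (3 rows):
depts.yr | sum_price
5 | 2
8 | 2
40 | 2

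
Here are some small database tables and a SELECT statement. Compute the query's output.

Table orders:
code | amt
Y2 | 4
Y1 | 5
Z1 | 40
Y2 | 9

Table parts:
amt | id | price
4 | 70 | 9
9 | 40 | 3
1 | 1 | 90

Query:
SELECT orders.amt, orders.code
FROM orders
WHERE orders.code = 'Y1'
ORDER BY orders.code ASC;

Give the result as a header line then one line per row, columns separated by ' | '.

== RESULT ==
orders.amt | orders.code
5 | Y1

Derivation:
After WHERE (1 rows):
orders.code | orders.amt
Y1 | 5
After SELECT (1 rows):
orders.amt | orders.code
5 | Y1
After ORDER BY (1 rows):
orders.amt | orders.code
5 | Y1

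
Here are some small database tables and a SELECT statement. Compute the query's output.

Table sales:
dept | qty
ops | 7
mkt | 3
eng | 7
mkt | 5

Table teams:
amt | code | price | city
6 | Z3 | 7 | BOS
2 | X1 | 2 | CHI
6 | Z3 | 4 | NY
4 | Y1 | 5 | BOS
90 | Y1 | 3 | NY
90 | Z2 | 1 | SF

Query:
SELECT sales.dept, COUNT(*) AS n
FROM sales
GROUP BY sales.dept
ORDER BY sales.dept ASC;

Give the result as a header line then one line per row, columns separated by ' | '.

After GROUP BY (3 rows):
sales.dept | n
ops | 1
mkt | 2
eng | 1
After ORDER BY (3 rows):
sales.dept | n
eng | 1
mkt | 2
ops | 1

== RESULT ==
sales.dept | n
eng | 1
mkt | 2
ops | 1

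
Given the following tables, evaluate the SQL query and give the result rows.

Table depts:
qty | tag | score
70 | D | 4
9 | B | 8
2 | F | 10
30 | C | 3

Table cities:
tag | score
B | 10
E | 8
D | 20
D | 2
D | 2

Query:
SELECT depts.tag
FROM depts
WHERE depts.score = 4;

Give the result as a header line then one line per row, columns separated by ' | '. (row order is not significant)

== RESULT ==
depts.tag
D

Derivation:
After WHERE (1 rows):
depts.qty | depts.tag | depts.score
70 | D | 4
After SELECT (1 rows):
depts.tag
D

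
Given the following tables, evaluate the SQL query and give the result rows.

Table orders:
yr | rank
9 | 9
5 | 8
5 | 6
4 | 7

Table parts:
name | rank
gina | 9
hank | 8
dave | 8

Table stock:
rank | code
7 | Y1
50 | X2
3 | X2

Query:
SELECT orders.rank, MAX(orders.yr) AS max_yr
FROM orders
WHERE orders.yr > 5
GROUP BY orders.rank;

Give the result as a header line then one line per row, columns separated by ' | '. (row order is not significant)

After WHERE (1 rows):
orders.yr | orders.rank
9 | 9
After GROUP BY (1 rows):
orders.rank | max_yr
9 | 9

== RESULT ==
orders.rank | max_yr
9 | 9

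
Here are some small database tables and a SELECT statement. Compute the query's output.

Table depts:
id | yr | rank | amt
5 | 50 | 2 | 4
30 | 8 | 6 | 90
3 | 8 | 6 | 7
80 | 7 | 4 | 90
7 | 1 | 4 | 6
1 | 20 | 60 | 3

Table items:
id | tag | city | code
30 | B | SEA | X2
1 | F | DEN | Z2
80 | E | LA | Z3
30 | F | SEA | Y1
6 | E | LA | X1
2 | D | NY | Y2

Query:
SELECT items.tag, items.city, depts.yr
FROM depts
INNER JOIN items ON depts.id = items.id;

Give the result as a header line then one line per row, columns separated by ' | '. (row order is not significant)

After JOIN items (4 rows):
depts.id | depts.yr | depts.rank | depts.amt | items.id | items.tag | items.city | items.code
30 | 8 | 6 | 90 | 30 | B | SEA | X2
30 | 8 | 6 | 90 | 30 | F | SEA | Y1
80 | 7 | 4 | 90 | 80 | E | LA | Z3
1 | 20 | 60 | 3 | 1 | F | DEN | Z2
After SELECT (4 rows):
items.tag | items.city | depts.yr
B | SEA | 8
F | SEA | 8
E | LA | 7
F | DEN | 20

== RESULT ==
items.tag | items.city | depts.yr
B | SEA | 8
F | SEA | 8
E | LA | 7
F | DEN | 20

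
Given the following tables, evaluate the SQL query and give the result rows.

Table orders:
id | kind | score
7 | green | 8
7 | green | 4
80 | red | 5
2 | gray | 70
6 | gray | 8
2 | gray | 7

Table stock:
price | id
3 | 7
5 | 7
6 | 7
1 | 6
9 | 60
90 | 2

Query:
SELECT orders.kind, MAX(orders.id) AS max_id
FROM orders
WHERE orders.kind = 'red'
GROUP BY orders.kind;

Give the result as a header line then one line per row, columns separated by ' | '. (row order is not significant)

After WHERE (1 rows):
orders.id | orders.kind | orders.score
80 | red | 5
After GROUP BY (1 rows):
orders.kind | max_id
red | 80

== RESULT ==
orders.kind | max_id
red | 80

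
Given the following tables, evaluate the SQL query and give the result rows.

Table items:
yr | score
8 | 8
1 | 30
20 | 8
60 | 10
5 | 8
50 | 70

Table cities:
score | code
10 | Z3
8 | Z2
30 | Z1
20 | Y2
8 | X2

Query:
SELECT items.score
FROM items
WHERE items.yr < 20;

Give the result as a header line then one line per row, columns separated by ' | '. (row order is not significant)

== RESULT ==
items.score
8
30
8

Derivation:
After WHERE (3 rows):
items.yr | items.score
8 | 8
1 | 30
5 | 8
After SELECT (3 rows):
items.score
8
30
8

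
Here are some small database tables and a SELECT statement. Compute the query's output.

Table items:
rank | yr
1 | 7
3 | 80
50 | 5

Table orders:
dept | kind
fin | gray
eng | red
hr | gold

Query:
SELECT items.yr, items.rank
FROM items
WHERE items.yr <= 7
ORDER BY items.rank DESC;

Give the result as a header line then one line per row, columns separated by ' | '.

== RESULT ==
items.yr | items.rank
5 | 50
7 | 1

Derivation:
After WHERE (2 rows):
items.rank | items.yr
1 | 7
50 | 5
After SELECT (2 rows):
items.yr | items.rank
7 | 1
5 | 50
After ORDER BY (2 rows):
items.yr | items.rank
5 | 50
7 | 1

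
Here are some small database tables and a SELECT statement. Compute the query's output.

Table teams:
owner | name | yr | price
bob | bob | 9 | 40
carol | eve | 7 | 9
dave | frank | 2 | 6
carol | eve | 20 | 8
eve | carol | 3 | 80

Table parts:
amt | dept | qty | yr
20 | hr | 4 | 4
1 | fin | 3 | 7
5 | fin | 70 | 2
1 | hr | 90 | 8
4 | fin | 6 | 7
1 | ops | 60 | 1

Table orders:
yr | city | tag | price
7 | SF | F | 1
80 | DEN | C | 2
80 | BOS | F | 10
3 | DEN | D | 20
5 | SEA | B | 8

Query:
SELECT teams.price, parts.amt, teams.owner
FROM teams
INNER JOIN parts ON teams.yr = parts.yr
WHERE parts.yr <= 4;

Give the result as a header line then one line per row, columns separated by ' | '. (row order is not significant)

After JOIN parts (3 rows):
teams.owner | teams.name | teams.yr | teams.price | parts.amt | parts.dept | parts.qty | parts.yr
carol | eve | 7 | 9 | 1 | fin | 3 | 7
carol | eve | 7 | 9 | 4 | fin | 6 | 7
dave | frank | 2 | 6 | 5 | fin | 70 | 2
After WHERE (1 rows):
teams.owner | teams.name | teams.yr | teams.price | parts.amt | parts.dept | parts.qty | parts.yr
dave | frank | 2 | 6 | 5 | fin | 70 | 2
After SELECT (1 rows):
teams.price | parts.amt | teams.owner
6 | 5 | dave

== RESULT ==
teams.price | parts.amt | teams.owner
6 | 5 | dave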